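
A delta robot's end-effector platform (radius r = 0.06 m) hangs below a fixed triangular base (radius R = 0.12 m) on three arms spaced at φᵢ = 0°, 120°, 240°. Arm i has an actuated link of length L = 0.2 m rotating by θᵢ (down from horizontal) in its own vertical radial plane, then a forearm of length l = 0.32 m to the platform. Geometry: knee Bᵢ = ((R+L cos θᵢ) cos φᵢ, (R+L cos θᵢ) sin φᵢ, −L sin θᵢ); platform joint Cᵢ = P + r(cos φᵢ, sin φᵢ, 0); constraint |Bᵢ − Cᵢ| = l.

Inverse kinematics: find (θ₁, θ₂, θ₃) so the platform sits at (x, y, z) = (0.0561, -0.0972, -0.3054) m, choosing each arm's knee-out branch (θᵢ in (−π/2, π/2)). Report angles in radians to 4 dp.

rotate P by −φ1: (0.0561, -0.0972, -0.3054)
  A cos θ + B sin θ = C:  0.0039·cos θ + -0.3054·sin θ = -0.1008
  γ=atan2(-0.3054,0.0039)=-1.5580;  ψ=arccos(-0.3301)=1.9072;  θ1=γ+ψ≈0.3492
φ2=120.0° → target in arm frame (-0.1122, 0.0000)
  A cos θ + B sin θ = C:  0.1722·cos θ + -0.3054·sin θ = -0.1513
  γ=atan2(-0.3054,0.1722)=-1.0573;  ψ=arccos(-0.4316)=2.0171;  θ2=γ+ψ≈0.9598
rotate P by −φ3: (0.0561, 0.0972, -0.3054)
  e−x'=0.0039;  (l²−L²−(e−x')²−y'²−z²)/2L = -0.1008
  γ=atan2(-0.3054,0.0039)=-1.5581;  ψ=arccos(-0.3301)=1.9072;  θ3=γ+ψ≈0.3491

θ₁ = 0.3492, θ₂ = 0.9598, θ₃ = 0.3491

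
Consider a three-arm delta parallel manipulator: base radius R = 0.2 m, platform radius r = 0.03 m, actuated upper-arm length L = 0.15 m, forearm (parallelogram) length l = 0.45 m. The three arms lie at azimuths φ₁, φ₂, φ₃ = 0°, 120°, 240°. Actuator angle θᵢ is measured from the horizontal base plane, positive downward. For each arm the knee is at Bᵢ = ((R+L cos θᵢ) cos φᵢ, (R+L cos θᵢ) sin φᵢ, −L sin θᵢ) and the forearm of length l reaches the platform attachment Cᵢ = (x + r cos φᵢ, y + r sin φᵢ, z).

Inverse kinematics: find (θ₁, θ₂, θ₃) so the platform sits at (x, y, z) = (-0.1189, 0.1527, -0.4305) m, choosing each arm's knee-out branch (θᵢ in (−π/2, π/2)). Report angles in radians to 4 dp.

θ₁ = 1.3960, θ₂ = 0.0000, θ₃ = 1.2216

φ1=0.0° → target in arm frame (-0.1189, 0.1527)
  A=0.2889, B=-0.4305, C=(l²−L²−A²−y'²−z²)/(2L)=-0.3737
  √(A²+B²)=0.5185;  θ1 = -0.9797+2.3758 ≈ 1.3960
arm 2 (φ=120.0°): x'=0.1917, y'=0.0266
  e−x'=-0.0217;  (l²−L²−(e−x')²−y'²−z²)/2L = -0.0217
  γ=atan2(-0.4305,-0.0217)=-1.6211;  ψ=arccos(-0.0503)=1.6212;  θ2=γ+ψ≈0.0000
rotate P by −φ3: (-0.0728, -0.1793, -0.4305)
  e−x'=0.2428;  (l²−L²−(e−x')²−y'²−z²)/2L = -0.3214
  θ3 = atan2(B,A) + arccos(C/0.4942) = 1.2216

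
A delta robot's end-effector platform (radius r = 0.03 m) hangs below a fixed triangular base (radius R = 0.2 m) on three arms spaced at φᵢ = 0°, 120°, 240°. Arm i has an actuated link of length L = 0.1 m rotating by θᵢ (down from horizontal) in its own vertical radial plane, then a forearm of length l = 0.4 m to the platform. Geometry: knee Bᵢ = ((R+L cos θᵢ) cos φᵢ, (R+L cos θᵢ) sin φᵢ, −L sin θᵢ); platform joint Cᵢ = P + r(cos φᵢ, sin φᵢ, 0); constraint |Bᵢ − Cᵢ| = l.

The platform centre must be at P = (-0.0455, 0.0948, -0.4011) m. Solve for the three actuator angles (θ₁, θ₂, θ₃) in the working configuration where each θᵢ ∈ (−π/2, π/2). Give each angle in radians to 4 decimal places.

rotate P by −φ1: (-0.0455, 0.0948, -0.4011)
  e−x'=0.2155;  (l²−L²−(e−x')²−y'²−z²)/2L = -0.3315
  θ1 = atan2(B,A) + arccos(C/0.4553) = 1.3086
arm 2 (φ=120.0°): x'=0.1048, y'=-0.0080
  A=0.0652, B=-0.4011, C=(l²−L²−A²−y'²−z²)/(2L)=-0.0759
  γ=atan2(-0.4011,0.0652)=-1.4098;  ψ=arccos(-0.1869)=1.7588;  θ2=γ+ψ≈0.3490
rotate P by −φ3: (-0.0593, -0.0868, -0.4011)
  e−x'=0.2293;  (l²−L²−(e−x')²−y'²−z²)/2L = -0.3551
  γ=atan2(-0.4011,0.2293)=-1.0514;  ψ=arccos(-0.7685)=2.4473;  θ3=γ+ψ≈1.3959

θ₁ = 1.3086, θ₂ = 0.3490, θ₃ = 1.3959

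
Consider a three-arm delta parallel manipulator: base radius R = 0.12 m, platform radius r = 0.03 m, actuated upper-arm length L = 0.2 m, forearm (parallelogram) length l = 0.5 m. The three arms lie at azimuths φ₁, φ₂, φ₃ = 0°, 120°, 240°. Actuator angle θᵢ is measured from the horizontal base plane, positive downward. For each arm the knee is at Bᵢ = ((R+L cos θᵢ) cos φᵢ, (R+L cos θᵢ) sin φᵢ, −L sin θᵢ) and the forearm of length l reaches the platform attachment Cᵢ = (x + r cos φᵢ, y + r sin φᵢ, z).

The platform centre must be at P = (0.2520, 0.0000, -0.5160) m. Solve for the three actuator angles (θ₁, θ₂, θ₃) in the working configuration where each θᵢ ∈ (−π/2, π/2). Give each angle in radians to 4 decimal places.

φ1=0.0° → target in arm frame (0.2520, 0.0000)
  e−x'=-0.1620;  (l²−L²−(e−x')²−y'²−z²)/2L = -0.2062
  γ=atan2(-0.5160,-0.1620)=-1.8750;  ψ=arccos(-0.3814)=1.9621;  θ1=γ+ψ≈0.0871
φ2=120.0° → target in arm frame (-0.1260, -0.2182)
  e−x'=0.2160;  (l²−L²−(e−x')²−y'²−z²)/2L = -0.3763
  θ2 = atan2(B,A) + arccos(C/0.5594) = 1.1344
rotate P by −φ3: (-0.1260, 0.2182, -0.5160)
  A cos θ + B sin θ = C:  0.2160·cos θ + -0.5160·sin θ = -0.3764
  γ=atan2(-0.5160,0.2160)=-1.1744;  ψ=arccos(-0.6728)=2.3088;  θ3=γ+ψ≈1.1344

θ₁ = 0.0871, θ₂ = 1.1344, θ₃ = 1.1344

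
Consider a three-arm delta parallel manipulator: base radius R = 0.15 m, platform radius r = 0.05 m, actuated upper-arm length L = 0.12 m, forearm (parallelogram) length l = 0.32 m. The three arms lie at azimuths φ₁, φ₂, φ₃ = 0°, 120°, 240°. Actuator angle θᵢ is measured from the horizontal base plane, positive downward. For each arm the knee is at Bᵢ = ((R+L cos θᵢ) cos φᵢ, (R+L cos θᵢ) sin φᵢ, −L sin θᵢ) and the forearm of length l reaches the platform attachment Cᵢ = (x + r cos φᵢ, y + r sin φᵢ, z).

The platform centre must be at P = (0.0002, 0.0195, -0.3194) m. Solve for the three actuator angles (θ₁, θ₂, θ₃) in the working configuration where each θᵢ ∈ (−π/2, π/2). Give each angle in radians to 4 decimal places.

θ₁ = 0.6110, θ₂ = 0.5237, θ₃ = 0.6985

φ1=0.0° → target in arm frame (0.0002, 0.0195)
  A cos θ + B sin θ = C:  0.0998·cos θ + -0.3194·sin θ = -0.1015
  θ1 = atan2(B,A) + arccos(C/0.3346) = 0.6110
arm 2 (φ=120.0°): x'=0.0168, y'=-0.0099
  A=0.0832, B=-0.3194, C=(l²−L²−A²−y'²−z²)/(2L)=-0.0877
  γ=atan2(-0.3194,0.0832)=-1.3159;  ψ=arccos(-0.2656)=1.8396;  θ2=γ+ψ≈0.5237
φ3=240.0° → target in arm frame (-0.0170, -0.0096)
  A cos θ + B sin θ = C:  0.1170·cos θ + -0.3194·sin θ = -0.1158
  √(A²+B²)=0.3402;  θ3 = -1.2197+1.9182 ≈ 0.6985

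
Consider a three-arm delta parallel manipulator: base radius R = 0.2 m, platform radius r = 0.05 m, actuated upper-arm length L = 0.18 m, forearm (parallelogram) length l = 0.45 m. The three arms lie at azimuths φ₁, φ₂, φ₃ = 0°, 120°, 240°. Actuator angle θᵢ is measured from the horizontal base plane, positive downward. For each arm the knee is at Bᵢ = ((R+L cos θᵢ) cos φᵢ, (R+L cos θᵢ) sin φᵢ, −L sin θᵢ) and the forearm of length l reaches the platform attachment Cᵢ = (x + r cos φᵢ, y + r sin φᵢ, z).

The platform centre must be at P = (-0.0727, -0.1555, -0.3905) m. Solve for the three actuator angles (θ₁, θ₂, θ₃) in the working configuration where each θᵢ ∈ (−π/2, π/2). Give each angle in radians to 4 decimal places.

θ₁ = 0.8727, θ₂ = 0.9597, θ₃ = -0.1745

arm 1 (φ=0.0°): x'=-0.0727, y'=-0.1555
  A=0.2227, B=-0.3905, C=(l²−L²−A²−y'²−z²)/(2L)=-0.1560
  θ1 = atan2(B,A) + arccos(C/0.4495) = 0.8727
arm 2 (φ=120.0°): x'=-0.0983, y'=0.1407
  A=0.2483, B=-0.3905, C=(l²−L²−A²−y'²−z²)/(2L)=-0.1774
  γ=atan2(-0.3905,0.2483)=-1.0044;  ψ=arccos(-0.3833)=1.9641;  θ2=γ+ψ≈0.9597
φ3=240.0° → target in arm frame (0.1710, 0.0148)
  A=-0.0210, B=-0.3905, C=(l²−L²−A²−y'²−z²)/(2L)=0.0471
  √(A²+B²)=0.3911;  θ3 = -1.6246+1.4501 ≈ -0.1745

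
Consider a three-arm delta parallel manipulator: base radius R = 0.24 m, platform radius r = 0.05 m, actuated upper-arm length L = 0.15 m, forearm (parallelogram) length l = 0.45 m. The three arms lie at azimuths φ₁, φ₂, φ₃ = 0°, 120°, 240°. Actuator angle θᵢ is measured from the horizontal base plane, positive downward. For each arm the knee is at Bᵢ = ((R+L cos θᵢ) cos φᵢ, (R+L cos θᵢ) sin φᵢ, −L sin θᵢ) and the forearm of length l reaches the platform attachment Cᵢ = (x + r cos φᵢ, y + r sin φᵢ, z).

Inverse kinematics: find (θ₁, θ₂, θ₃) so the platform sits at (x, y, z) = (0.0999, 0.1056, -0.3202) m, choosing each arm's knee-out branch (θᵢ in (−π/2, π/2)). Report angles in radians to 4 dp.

arm 1 (φ=0.0°): x'=0.0999, y'=0.1056
  A=0.0901, B=-0.3202, C=(l²−L²−A²−y'²−z²)/(2L)=0.1940
  √(A²+B²)=0.3326;  θ1 = -1.2965+0.9481 ≈ -0.3484
φ2=120.0° → target in arm frame (0.0415, -0.1393)
  e−x'=0.1485;  (l²−L²−(e−x')²−y'²−z²)/2L = 0.1200
  θ2 = atan2(B,A) + arccos(C/0.3530) = 0.0872
arm 3 (φ=240.0°): x'=-0.1414, y'=0.0337
  A cos θ + B sin θ = C:  0.3314·cos θ + -0.3202·sin θ = -0.1116
  θ3 = atan2(B,A) + arccos(C/0.4608) = 1.0473

θ₁ = -0.3484, θ₂ = 0.0872, θ₃ = 1.0473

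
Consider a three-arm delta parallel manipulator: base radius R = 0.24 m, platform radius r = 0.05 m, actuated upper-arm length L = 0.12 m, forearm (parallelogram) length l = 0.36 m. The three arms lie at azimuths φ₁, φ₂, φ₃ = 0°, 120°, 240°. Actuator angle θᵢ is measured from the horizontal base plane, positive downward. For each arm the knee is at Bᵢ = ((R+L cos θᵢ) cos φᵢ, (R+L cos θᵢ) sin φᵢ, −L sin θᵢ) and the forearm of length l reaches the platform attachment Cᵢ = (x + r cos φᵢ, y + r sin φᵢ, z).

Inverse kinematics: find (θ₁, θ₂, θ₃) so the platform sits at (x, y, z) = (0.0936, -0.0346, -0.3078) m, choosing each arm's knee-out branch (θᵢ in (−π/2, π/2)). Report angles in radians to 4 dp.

φ1=0.0° → target in arm frame (0.0936, -0.0346)
  A=0.0964, B=-0.3078, C=(l²−L²−A²−y'²−z²)/(2L)=0.0415
  γ=atan2(-0.3078,0.0964)=-1.2673;  ψ=arccos(0.1288)=1.4417;  θ1=γ+ψ≈0.1744
φ2=120.0° → target in arm frame (-0.0768, -0.0638)
  e−x'=0.2668;  (l²−L²−(e−x')²−y'²−z²)/2L = -0.2282
  γ=atan2(-0.3078,0.2668)=-0.8567;  ψ=arccos(-0.5603)=2.1655;  θ2=γ+ψ≈1.3088
arm 3 (φ=240.0°): x'=-0.0168, y'=0.0984
  A=0.2068, B=-0.3078, C=(l²−L²−A²−y'²−z²)/(2L)=-0.1333
  θ3 = atan2(B,A) + arccos(C/0.3708) = 0.9594

θ₁ = 0.1744, θ₂ = 1.3088, θ₃ = 0.9594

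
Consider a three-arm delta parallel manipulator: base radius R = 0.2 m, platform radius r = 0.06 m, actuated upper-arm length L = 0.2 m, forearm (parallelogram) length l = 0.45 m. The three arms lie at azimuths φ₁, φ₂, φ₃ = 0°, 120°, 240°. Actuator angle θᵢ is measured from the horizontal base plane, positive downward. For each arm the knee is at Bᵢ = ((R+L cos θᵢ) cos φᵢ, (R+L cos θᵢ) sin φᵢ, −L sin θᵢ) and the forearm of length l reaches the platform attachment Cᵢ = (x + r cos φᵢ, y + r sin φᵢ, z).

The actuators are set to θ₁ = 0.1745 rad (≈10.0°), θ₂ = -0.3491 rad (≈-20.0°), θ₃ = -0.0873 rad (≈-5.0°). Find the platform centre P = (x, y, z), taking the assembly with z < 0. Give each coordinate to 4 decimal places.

arm 1 at φ=0.0°: ρ1 = 0.3370;  centre 1 = (0.3370, 0.0000, -0.0347)
arm 2 at φ=120.0°: ρ2 = 0.3279;  centre 2 = (-0.1640, 0.2840, 0.0684)
arm 3 at φ=240.0°: ρ3 = 0.3392;  centre 3 = (-0.1696, -0.2938, 0.0174)
eliminate P² terms by subtracting sphere 1 from 2 and 3
[-1.0019 0.5680 0.2063]·P = -0.0025;  [-1.0132 -0.5876 0.1043]·P = 0.0006
Cramer: x(z) = 0.0010+0.1550z;  y(z) = -0.0027-0.0897z
into |P−centre ₁|² = l²: 1.0321z² + -0.0342z + -0.0884 = 0;  Δ = 0.3661;  z = -0.2765 or 0.3097 → z<0 root = -0.2765
x = -0.0419, y = 0.0221

(-0.0419, 0.0221, -0.2765)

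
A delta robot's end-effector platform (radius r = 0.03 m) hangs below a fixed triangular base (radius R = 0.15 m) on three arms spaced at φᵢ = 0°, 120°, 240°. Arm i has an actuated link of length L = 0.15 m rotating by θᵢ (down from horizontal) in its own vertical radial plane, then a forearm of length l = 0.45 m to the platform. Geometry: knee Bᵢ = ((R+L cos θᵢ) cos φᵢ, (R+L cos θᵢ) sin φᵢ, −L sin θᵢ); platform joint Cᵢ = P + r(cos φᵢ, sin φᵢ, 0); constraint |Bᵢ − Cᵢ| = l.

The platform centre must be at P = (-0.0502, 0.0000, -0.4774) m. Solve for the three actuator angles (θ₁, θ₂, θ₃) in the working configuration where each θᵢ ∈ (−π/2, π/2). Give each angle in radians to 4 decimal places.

arm 1 (φ=0.0°): x'=-0.0502, y'=0.0000
  A cos θ + B sin θ = C:  0.1702·cos θ + -0.4774·sin θ = -0.2563
  √(A²+B²)=0.5068;  θ1 = -1.2283+2.1009 ≈ 0.8726
φ2=120.0° → target in arm frame (0.0251, 0.0435)
  A=0.0949, B=-0.4774, C=(l²−L²−A²−y'²−z²)/(2L)=-0.1960
  θ2 = atan2(B,A) + arccos(C/0.4867) = 0.6107
φ3=240.0° → target in arm frame (0.0251, -0.0435)
  A cos θ + B sin θ = C:  0.0949·cos θ + -0.4774·sin θ = -0.1960
  γ=atan2(-0.4774,0.0949)=-1.3746;  ψ=arccos(-0.4027)=1.9853;  θ3=γ+ψ≈0.6107

θ₁ = 0.8726, θ₂ = 0.6107, θ₃ = 0.6107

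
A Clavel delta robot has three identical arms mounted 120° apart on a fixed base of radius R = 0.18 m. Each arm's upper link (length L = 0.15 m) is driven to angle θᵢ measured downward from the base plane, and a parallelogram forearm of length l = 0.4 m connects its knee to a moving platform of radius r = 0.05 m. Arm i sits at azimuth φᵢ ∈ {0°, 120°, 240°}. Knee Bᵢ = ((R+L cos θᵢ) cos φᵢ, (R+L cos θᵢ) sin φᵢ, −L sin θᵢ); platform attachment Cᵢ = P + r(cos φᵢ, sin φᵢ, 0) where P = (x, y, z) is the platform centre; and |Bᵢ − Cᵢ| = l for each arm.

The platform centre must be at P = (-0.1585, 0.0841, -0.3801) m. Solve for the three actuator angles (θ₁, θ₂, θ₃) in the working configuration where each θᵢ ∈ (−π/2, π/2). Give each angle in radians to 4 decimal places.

rotate P by −φ1: (-0.1585, 0.0841, -0.3801)
  A cos θ + B sin θ = C:  0.2885·cos θ + -0.3801·sin θ = -0.3243
  γ=atan2(-0.3801,0.2885)=-0.9216;  ψ=arccos(-0.6795)=2.3179;  θ1=γ+ψ≈1.3964
φ2=120.0° → target in arm frame (0.1521, 0.0952)
  A=-0.0221, B=-0.3801, C=(l²−L²−A²−y'²−z²)/(2L)=-0.0551
  θ2 = atan2(B,A) + arccos(C/0.3807) = 0.0872
arm 3 (φ=240.0°): x'=0.0064, y'=-0.1793
  A cos θ + B sin θ = C:  0.1236·cos θ + -0.3801·sin θ = -0.1813
  θ3 = atan2(B,A) + arccos(C/0.3997) = 0.7853

θ₁ = 1.3964, θ₂ = 0.0872, θ₃ = 0.7853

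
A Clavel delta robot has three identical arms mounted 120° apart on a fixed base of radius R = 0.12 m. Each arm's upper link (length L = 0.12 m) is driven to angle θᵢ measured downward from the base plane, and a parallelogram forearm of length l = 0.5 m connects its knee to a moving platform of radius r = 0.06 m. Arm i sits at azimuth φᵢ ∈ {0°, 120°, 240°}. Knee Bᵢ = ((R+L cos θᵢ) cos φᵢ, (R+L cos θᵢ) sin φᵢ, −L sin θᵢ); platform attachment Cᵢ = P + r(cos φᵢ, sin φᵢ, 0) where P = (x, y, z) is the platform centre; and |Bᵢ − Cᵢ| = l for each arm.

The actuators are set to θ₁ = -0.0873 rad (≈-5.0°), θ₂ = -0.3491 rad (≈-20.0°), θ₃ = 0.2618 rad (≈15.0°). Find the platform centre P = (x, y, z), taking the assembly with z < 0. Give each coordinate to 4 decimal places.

(0.0098, 0.1062, -0.4477)

φ1=0.0°: virtual centre (0.1795, 0.0000, 0.0105), radius l
φ2=120.0°: virtual centre (-0.0864, 0.1496, 0.0410), radius l
O3 = (0.1759·cos240.0°, 0.1759·sin240.0°, -0.0311) = (-0.0880, -0.1523, -0.0311)
|O₂|²−|O₁|² = -0.0008;  |O₃|²−|O₁|² = -0.0004
plane₁₂: -0.5318x+0.2992y+0.0612z = -0.0008
det = 0.3221;  x = 0.0012+-0.0193z,  y = -0.0006+-0.2387z
quadratic in z: (1.0573)z²+(-0.0137)z+(-0.2181)=0, √Δ=0.9605 → z ∈ {-0.4477, 0.4607}; z = -0.4477 (taking z<0)
x = 0.0098, y = 0.1062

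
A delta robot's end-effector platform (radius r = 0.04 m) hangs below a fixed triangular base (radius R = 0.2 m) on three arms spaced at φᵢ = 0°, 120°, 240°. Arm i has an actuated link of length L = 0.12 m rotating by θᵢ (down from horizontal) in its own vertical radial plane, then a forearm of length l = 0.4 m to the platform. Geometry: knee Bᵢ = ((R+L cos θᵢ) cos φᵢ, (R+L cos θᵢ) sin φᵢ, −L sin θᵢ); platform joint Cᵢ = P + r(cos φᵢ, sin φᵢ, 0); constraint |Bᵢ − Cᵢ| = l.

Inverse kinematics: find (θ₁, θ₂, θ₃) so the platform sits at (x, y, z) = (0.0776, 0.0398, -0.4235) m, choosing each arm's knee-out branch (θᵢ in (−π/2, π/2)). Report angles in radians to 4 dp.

θ₁ = 0.6112, θ₂ = 1.0477, θ₃ = 1.3967

rotate P by −φ1: (0.0776, 0.0398, -0.4235)
  e−x'=0.0824;  (l²−L²−(e−x')²−y'²−z²)/2L = -0.1755
  θ1 = atan2(B,A) + arccos(C/0.4314) = 0.6112
arm 2 (φ=120.0°): x'=-0.0043, y'=-0.0871
  e−x'=0.1643;  (l²−L²−(e−x')²−y'²−z²)/2L = -0.2848
  θ2 = atan2(B,A) + arccos(C/0.4543) = 1.0477
φ3=240.0° → target in arm frame (-0.0733, 0.0473)
  e−x'=0.2333;  (l²−L²−(e−x')²−y'²−z²)/2L = -0.3767
  √(A²+B²)=0.4835;  θ3 = -1.0673+2.4640 ≈ 1.3967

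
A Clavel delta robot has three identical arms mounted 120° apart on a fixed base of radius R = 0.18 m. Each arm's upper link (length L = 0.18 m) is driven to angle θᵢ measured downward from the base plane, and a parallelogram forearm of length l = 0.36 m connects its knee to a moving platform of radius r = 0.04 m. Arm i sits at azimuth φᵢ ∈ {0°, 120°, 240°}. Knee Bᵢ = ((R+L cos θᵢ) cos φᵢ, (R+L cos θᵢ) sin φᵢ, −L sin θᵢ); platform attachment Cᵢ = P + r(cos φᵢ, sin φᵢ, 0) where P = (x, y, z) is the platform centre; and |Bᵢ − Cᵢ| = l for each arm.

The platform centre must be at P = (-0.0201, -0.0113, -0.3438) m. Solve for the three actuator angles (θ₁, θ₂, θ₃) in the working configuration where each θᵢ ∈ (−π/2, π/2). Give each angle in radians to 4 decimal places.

arm 1 (φ=0.0°): x'=-0.0201, y'=-0.0113
  A=0.1601, B=-0.3438, C=(l²−L²−A²−y'²−z²)/(2L)=-0.1299
  θ1 = atan2(B,A) + arccos(C/0.3792) = 0.7854
arm 2 (φ=120.0°): x'=0.0003, y'=0.0231
  e−x'=0.1397;  (l²−L²−(e−x')²−y'²−z²)/2L = -0.1140
  γ=atan2(-0.3438,0.1397)=-1.1847;  ψ=arccos(-0.3073)=1.8832;  θ2=γ+ψ≈0.6984
φ3=240.0° → target in arm frame (0.0198, -0.0118)
  e−x'=0.1202;  (l²−L²−(e−x')²−y'²−z²)/2L = -0.0988
  γ=atan2(-0.3438,0.1202)=-1.2346;  ψ=arccos(-0.2713)=1.8456;  θ3=γ+ψ≈0.6110

θ₁ = 0.7854, θ₂ = 0.6984, θ₃ = 0.6110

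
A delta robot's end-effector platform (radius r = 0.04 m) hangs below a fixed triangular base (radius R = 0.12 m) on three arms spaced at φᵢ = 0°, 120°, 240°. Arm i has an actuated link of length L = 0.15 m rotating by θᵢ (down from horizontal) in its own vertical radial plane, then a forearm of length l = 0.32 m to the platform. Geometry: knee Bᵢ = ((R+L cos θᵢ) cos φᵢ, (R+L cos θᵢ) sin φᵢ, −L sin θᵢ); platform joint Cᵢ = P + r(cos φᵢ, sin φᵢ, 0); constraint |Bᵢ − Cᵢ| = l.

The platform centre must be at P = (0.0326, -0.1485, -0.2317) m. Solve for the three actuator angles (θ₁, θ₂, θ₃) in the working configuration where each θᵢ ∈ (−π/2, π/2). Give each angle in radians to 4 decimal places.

φ1=0.0° → target in arm frame (0.0326, -0.1485)
  A cos θ + B sin θ = C:  0.0474·cos θ + -0.2317·sin θ = 0.0064
  γ=atan2(-0.2317,0.0474)=-1.3690;  ψ=arccos(0.0270)=1.5438;  θ1=γ+ψ≈0.1748
rotate P by −φ2: (-0.1449, 0.0460, -0.2317)
  A=0.2249, B=-0.2317, C=(l²−L²−A²−y'²−z²)/(2L)=-0.0883
  θ2 = atan2(B,A) + arccos(C/0.3229) = 1.0474
arm 3 (φ=240.0°): x'=0.1123, y'=0.1025
  A cos θ + B sin θ = C:  -0.0323·cos θ + -0.2317·sin θ = 0.0489
  θ3 = atan2(B,A) + arccos(C/0.2339) = -0.3491

θ₁ = 0.1748, θ₂ = 1.0474, θ₃ = -0.3491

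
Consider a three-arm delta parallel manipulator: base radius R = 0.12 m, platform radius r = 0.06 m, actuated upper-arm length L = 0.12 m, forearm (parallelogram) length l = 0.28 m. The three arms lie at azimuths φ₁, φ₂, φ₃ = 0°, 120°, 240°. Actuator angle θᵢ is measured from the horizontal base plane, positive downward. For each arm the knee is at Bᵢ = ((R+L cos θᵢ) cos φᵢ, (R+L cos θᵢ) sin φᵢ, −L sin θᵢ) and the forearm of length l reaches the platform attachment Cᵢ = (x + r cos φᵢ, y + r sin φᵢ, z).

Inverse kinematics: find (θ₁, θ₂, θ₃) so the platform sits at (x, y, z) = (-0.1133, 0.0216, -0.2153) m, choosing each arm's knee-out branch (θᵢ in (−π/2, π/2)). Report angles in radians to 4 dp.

φ1=0.0° → target in arm frame (-0.1133, 0.0216)
  A=0.1733, B=-0.2153, C=(l²−L²−A²−y'²−z²)/(2L)=-0.0536
  γ=atan2(-0.2153,0.1733)=-0.8931;  ψ=arccos(-0.1938)=1.7658;  θ1=γ+ψ≈0.8727
arm 2 (φ=120.0°): x'=0.0754, y'=0.0873
  e−x'=-0.0154;  (l²−L²−(e−x')²−y'²−z²)/2L = 0.0408
  γ=atan2(-0.2153,-0.0154)=-1.6420;  ψ=arccos(0.1889)=1.3808;  θ2=γ+ψ≈-0.2612
φ3=240.0° → target in arm frame (0.0379, -0.1089)
  A=0.0221, B=-0.2153, C=(l²−L²−A²−y'²−z²)/(2L)=0.0221
  γ=atan2(-0.2153,0.0221)=-1.4687;  ψ=arccos(0.1020)=1.4687;  θ3=γ+ψ≈0.0000

θ₁ = 0.8727, θ₂ = -0.2612, θ₃ = 0.0000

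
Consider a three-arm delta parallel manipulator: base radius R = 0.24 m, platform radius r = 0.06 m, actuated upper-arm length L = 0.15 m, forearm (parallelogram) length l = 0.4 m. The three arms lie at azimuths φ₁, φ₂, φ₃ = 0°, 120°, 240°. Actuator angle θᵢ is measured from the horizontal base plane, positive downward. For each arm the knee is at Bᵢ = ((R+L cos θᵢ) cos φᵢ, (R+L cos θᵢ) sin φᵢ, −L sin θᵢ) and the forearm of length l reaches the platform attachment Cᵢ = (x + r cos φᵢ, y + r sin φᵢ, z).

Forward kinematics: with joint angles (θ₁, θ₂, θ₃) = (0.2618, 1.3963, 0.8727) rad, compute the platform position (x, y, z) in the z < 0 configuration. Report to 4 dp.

centre 1 = (0.3249·cos0.0°, 0.3249·sin0.0°, -0.0388) = (0.3249, 0.0000, -0.0388)
arm 2 at φ=120.0°: ρ2 = 0.2060;  centre 2 = (-0.1030, 0.1784, -0.1477)
centre 3 = (0.2764·cos240.0°, 0.2764·sin240.0°, -0.1149) = (-0.1382, -0.2394, -0.1149)
eliminate P² terms by subtracting sphere 1 from 2 and 3
linear system: -0.8558x+0.3569y = -0.0428−-0.2178z; -0.9262x+-0.4788y = -0.0175−-0.1522z
det = 0.7403;  x = 0.0361+-0.2142z,  y = -0.0334+0.0966z
quadratic in z: (1.0552)z²+(0.1949)z+(-0.0740)=0, √Δ=0.5918 → z ∈ {-0.3728, 0.1880}; z = -0.3728 (taking z<0)
x = 0.1159, y = -0.0694

(0.1159, -0.0694, -0.3728)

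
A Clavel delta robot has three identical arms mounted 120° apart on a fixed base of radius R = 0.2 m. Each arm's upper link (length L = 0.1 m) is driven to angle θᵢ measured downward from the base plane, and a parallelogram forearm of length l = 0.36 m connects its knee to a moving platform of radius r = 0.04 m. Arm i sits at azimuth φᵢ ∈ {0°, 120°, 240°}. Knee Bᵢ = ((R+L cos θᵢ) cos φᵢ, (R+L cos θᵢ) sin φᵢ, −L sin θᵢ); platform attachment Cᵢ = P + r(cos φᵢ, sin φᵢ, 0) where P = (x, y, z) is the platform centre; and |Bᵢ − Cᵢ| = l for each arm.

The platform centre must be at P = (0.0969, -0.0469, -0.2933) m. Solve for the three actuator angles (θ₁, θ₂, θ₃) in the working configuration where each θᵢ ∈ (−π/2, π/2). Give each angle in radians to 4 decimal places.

arm 1 (φ=0.0°): x'=0.0969, y'=-0.0469
  A cos θ + B sin θ = C:  0.0631·cos θ + -0.2933·sin θ = 0.1370
  γ=atan2(-0.2933,0.0631)=-1.3589;  ψ=arccos(0.4565)=1.0967;  θ1=γ+ψ≈-0.2622
rotate P by −φ2: (-0.0891, -0.0605, -0.2933)
  A cos θ + B sin θ = C:  0.2491·cos θ + -0.2933·sin θ = -0.1606
  θ2 = atan2(B,A) + arccos(C/0.3848) = 1.1345
φ3=240.0° → target in arm frame (-0.0078, 0.1074)
  e−x'=0.1678;  (l²−L²−(e−x')²−y'²−z²)/2L = -0.0306
  √(A²+B²)=0.3379;  θ3 = -1.0511+1.6615 ≈ 0.6104

θ₁ = -0.2622, θ₂ = 1.1345, θ₃ = 0.6104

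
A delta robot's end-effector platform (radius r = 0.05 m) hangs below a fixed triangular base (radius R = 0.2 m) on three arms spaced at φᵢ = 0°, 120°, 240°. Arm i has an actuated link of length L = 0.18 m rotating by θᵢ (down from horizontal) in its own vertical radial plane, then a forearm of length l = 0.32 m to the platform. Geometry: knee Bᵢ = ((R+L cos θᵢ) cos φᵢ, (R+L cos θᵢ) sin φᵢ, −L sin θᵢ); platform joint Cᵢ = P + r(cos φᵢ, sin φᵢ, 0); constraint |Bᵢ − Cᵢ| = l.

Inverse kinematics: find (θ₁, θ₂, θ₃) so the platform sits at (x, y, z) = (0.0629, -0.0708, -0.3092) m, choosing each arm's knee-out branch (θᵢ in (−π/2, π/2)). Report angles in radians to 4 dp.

rotate P by −φ1: (0.0629, -0.0708, -0.3092)
  e−x'=0.0871;  (l²−L²−(e−x')²−y'²−z²)/2L = -0.1061
  √(A²+B²)=0.3212;  θ1 = -1.2962+1.9075 ≈ 0.6113
arm 2 (φ=120.0°): x'=-0.0928, y'=-0.0191
  A=0.2428, B=-0.3092, C=(l²−L²−A²−y'²−z²)/(2L)=-0.2358
  √(A²+B²)=0.3931;  θ2 = -0.9052+2.2142 ≈ 1.3090
arm 3 (φ=240.0°): x'=0.0299, y'=0.0899
  e−x'=0.1201;  (l²−L²−(e−x')²−y'²−z²)/2L = -0.1337
  θ3 = atan2(B,A) + arccos(C/0.3317) = 0.7853

θ₁ = 0.6113, θ₂ = 1.3090, θ₃ = 0.7853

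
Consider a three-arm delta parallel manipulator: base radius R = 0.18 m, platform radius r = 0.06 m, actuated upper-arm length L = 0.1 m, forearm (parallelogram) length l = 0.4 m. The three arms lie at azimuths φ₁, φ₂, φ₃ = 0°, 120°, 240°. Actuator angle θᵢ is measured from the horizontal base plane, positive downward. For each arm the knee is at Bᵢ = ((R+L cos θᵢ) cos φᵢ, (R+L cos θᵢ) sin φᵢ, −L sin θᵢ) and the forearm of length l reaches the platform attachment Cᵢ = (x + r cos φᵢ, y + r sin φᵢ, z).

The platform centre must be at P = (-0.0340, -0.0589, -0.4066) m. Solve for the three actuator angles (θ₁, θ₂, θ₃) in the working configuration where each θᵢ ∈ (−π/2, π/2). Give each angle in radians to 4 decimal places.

rotate P by −φ1: (-0.0340, -0.0589, -0.4066)
  A cos θ + B sin θ = C:  0.1540·cos θ + -0.4066·sin θ = -0.2125
  θ1 = atan2(B,A) + arccos(C/0.4348) = 0.8728
rotate P by −φ2: (-0.0340, 0.0589, -0.4066)
  A cos θ + B sin θ = C:  0.1540·cos θ + -0.4066·sin θ = -0.2126
  θ2 = atan2(B,A) + arccos(C/0.4348) = 0.8729
φ3=240.0° → target in arm frame (0.0680, 0.0000)
  A=0.0520, B=-0.4066, C=(l²−L²−A²−y'²−z²)/(2L)=-0.0901
  θ3 = atan2(B,A) + arccos(C/0.4099) = 0.3489

θ₁ = 0.8728, θ₂ = 0.8729, θ₃ = 0.3489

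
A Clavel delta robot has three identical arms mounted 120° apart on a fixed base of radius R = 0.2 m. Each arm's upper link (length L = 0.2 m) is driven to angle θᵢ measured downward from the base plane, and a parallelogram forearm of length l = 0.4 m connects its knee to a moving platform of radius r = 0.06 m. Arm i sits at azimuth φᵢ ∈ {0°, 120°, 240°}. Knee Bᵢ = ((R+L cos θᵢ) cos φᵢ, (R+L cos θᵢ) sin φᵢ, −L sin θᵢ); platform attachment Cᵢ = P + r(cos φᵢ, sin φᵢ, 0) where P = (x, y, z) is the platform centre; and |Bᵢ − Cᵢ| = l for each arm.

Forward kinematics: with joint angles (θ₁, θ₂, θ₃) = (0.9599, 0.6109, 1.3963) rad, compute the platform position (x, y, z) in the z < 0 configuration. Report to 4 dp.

(0.0164, 0.1364, -0.4547)

S1 = (0.2547·cos0.0°, 0.2547·sin0.0°, -0.1638) = (0.2547, 0.0000, -0.1638)
S2 = (0.3038·cos120.0°, 0.3038·sin120.0°, -0.1147) = (-0.1519, 0.2631, -0.1147)
φ3=240.0°: virtual centre (-0.0874, -0.1513, -0.1970), radius l
eliminate P² terms by subtracting sphere 1 from 2 and 3
linear system: -0.8133x+0.5262y = 0.0137−0.0982z; -0.6842x+-0.3026y = -0.0224−-0.0663z
det = 0.6062;  x = 0.0126+-0.0085z,  y = 0.0456+-0.1998z
sphere 1 gives Az²+Bz+C=0 with A=1.0400, B=0.3136, C=-0.0725;  B²−4AC=0.3997;  roots -0.4547, 0.1532;  negative root z = -0.4547
x = 0.0164, y = 0.1364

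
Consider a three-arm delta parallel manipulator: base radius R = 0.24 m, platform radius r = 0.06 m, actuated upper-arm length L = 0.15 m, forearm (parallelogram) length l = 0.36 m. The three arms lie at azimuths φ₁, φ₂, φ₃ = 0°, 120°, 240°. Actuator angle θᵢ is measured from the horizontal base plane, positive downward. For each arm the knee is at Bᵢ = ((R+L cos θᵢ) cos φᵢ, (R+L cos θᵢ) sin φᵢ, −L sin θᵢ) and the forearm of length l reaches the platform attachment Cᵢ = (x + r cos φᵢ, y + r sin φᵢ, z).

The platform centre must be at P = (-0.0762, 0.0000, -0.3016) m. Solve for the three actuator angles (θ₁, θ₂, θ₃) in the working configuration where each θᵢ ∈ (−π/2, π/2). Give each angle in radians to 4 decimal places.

θ₁ = 1.1343, θ₂ = 0.5234, θ₃ = 0.5234

φ1=0.0° → target in arm frame (-0.0762, 0.0000)
  A cos θ + B sin θ = C:  0.2562·cos θ + -0.3016·sin θ = -0.1650
  √(A²+B²)=0.3957;  θ1 = -0.8666+2.0009 ≈ 1.1343
φ2=120.0° → target in arm frame (0.0381, 0.0660)
  A cos θ + B sin θ = C:  0.1419·cos θ + -0.3016·sin θ = -0.0278
  γ=atan2(-0.3016,0.1419)=-1.1310;  ψ=arccos(-0.0835)=1.6544;  θ2=γ+ψ≈0.5234
arm 3 (φ=240.0°): x'=0.0381, y'=-0.0660
  A=0.1419, B=-0.3016, C=(l²−L²−A²−y'²−z²)/(2L)=-0.0278
  θ3 = atan2(B,A) + arccos(C/0.3333) = 0.5234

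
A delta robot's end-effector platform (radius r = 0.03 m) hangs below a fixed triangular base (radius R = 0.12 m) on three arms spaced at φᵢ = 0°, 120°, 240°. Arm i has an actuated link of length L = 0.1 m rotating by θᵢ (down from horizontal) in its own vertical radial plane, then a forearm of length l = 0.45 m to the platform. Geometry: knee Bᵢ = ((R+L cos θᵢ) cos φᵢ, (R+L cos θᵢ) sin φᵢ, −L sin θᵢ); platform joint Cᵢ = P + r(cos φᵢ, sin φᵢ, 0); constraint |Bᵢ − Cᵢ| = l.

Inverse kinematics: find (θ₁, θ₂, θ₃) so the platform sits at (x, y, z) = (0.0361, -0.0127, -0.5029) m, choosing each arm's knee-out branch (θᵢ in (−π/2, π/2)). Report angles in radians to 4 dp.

θ₁ = 0.7851, θ₂ = 1.0472, θ₃ = 0.9597

φ1=0.0° → target in arm frame (0.0361, -0.0127)
  A=0.0539, B=-0.5029, C=(l²−L²−A²−y'²−z²)/(2L)=-0.3174
  γ=atan2(-0.5029,0.0539)=-1.4640;  ψ=arccos(-0.6275)=2.2491;  θ1=γ+ψ≈0.7851
φ2=120.0° → target in arm frame (-0.0290, -0.0249)
  A cos θ + B sin θ = C:  0.1190·cos θ + -0.5029·sin θ = -0.3760
  √(A²+B²)=0.5168;  θ2 = -1.3384+2.3856 ≈ 1.0472
rotate P by −φ3: (-0.0071, 0.0376, -0.5029)
  A cos θ + B sin θ = C:  0.0971·cos θ + -0.5029·sin θ = -0.3562
  γ=atan2(-0.5029,0.0971)=-1.3802;  ψ=arccos(-0.6955)=2.3399;  θ3=γ+ψ≈0.9597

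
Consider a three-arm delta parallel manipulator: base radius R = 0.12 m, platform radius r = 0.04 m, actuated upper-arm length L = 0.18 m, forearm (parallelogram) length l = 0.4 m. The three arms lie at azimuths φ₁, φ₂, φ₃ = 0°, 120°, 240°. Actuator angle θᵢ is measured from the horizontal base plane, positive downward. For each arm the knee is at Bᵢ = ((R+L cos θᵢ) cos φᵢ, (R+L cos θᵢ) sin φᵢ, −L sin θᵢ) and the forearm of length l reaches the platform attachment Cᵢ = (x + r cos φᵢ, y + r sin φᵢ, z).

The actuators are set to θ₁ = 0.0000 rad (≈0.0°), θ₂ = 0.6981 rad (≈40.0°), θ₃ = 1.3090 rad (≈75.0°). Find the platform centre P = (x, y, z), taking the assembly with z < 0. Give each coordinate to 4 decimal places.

(0.1908, 0.1264, -0.3731)

arm 1 at φ=0.0°: (R−r)+L cos θ1 = 0.2600;  S1 = (0.2600, 0.0000, 0.0000)
arm 2 at φ=120.0°: (R−r)+L cos θ2 = 0.2179;  S2 = (-0.1089, 0.1887, -0.1157)
arm 3 at φ=240.0°: (R−r)+L cos θ3 = 0.1266;  S3 = (-0.0633, -0.1096, -0.1739)
|S₂|²−|S₁|² = -0.0067;  |S₃|²−|S₁|² = -0.0213
plane₁₂: -0.7379x+0.3774y+-0.2314z = -0.0067
Cramer: x(z) = 0.0235-0.4484z;  y(z) = 0.0281-0.2636z
quadratic in z: (1.2706)z²+(0.1973)z+(-0.1033)=0, √Δ=0.7509 → z ∈ {-0.3731, 0.2178}; z = -0.3731 (taking z<0)
x = 0.1908, y = 0.1264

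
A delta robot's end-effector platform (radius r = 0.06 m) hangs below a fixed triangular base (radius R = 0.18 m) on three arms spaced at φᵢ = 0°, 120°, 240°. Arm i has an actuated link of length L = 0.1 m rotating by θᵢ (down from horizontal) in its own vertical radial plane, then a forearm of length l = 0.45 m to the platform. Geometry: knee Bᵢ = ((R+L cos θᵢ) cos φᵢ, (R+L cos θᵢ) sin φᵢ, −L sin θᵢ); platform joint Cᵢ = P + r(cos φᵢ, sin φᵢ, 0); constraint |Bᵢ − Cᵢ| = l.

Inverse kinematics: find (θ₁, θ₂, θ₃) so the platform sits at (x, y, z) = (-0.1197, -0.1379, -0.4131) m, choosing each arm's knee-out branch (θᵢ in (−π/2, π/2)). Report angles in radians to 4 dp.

rotate P by −φ1: (-0.1197, -0.1379, -0.4131)
  A=0.2397, B=-0.4131, C=(l²−L²−A²−y'²−z²)/(2L)=-0.2731
  γ=atan2(-0.4131,0.2397)=-1.0450;  ψ=arccos(-0.5719)=2.1796;  θ1=γ+ψ≈1.1345
arm 2 (φ=120.0°): x'=-0.0596, y'=0.1726
  A=0.1796, B=-0.4131, C=(l²−L²−A²−y'²−z²)/(2L)=-0.2010
  √(A²+B²)=0.4504;  θ2 = -1.1607+2.0333 ≈ 0.8725
rotate P by −φ3: (0.1793, -0.0347, -0.4131)
  A=-0.0593, B=-0.4131, C=(l²−L²−A²−y'²−z²)/(2L)=0.0856
  θ3 = atan2(B,A) + arccos(C/0.4173) = -0.3492

θ₁ = 1.1345, θ₂ = 0.8725, θ₃ = -0.3492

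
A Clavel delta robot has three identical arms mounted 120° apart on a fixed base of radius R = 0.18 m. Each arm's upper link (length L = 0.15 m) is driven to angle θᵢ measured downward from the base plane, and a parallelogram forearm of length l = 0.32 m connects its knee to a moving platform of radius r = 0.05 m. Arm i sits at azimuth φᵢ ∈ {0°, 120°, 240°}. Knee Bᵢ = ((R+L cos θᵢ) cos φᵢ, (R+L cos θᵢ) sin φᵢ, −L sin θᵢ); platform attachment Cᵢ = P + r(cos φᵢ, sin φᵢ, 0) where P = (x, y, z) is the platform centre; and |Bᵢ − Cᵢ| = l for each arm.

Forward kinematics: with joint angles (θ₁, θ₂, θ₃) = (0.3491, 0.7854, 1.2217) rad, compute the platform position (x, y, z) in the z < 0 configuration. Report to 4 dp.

centre 1 = (0.2710·cos0.0°, 0.2710·sin0.0°, -0.0513) = (0.2710, 0.0000, -0.0513)
φ2=120.0°: virtual centre (-0.1180, 0.2044, -0.1061), radius l
centre 3 = (0.1813·cos240.0°, 0.1813·sin240.0°, -0.1410) = (-0.0907, -0.1570, -0.1410)
|centre ₂|²−|centre ₁|² = -0.0091;  |centre ₃|²−|centre ₁|² = -0.0233
plane₁₂: -0.7780x+0.4089y+-0.1095z = -0.0091
det = 0.5400;  x = 0.0229+-0.1994z,  y = 0.0214+-0.1116z
sphere 1 gives Az²+Bz+C=0 with A=1.0522, B=0.1968, C=-0.0378;  B²−4AC=0.1978;  roots -0.3048, 0.1178;  negative root z = -0.3048
x = 0.0837, y = 0.0555

(0.0837, 0.0555, -0.3048)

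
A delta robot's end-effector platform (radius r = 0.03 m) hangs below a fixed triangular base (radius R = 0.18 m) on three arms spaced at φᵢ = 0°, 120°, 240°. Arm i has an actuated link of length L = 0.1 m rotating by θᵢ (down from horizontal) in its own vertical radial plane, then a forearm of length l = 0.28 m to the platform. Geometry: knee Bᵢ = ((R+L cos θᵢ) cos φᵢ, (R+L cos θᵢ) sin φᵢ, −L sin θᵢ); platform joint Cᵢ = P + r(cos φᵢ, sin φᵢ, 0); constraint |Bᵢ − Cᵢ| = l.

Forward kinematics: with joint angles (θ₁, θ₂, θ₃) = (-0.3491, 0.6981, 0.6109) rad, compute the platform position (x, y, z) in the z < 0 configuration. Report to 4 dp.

arm 1 at φ=0.0°: e+L cos θ1 = 0.2440;  O1 = (0.2440, 0.0000, 0.0342)
arm 2 at φ=120.0°: e+L cos θ2 = 0.2266;  O2 = (-0.1133, 0.1962, -0.0643)
φ3=240.0°: virtual centre (-0.1160, -0.2008, -0.0574), radius l
eliminate P² terms by subtracting sphere 1 from 2 and 3
linear system: -0.7145x+0.3925y = -0.0052−-0.1970z; -0.7198x+-0.4017y = -0.0036−-0.1831z
det = 0.5696;  x = 0.0062+-0.2651z,  y = -0.0020+0.0192z
sphere 1 gives Az²+Bz+C=0 with A=1.0707, B=0.0576, C=-0.0207;  B²−4AC=0.0919;  roots -0.1684, 0.1146;  negative root z = -0.1684
x = 0.0508, y = -0.0053

(0.0508, -0.0053, -0.1684)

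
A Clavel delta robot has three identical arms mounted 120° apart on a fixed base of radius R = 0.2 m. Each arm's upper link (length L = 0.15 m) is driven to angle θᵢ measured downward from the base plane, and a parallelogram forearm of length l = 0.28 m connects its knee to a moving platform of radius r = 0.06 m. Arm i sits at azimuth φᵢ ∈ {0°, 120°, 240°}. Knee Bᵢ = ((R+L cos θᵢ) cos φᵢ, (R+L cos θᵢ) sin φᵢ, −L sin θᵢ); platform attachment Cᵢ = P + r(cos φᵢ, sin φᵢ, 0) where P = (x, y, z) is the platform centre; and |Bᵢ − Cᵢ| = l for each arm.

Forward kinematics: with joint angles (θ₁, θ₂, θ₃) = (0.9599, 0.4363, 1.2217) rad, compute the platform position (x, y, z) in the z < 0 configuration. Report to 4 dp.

arm 1 at φ=0.0°: ρ1 = 0.2260;  O1 = (0.2260, 0.0000, -0.1229)
O2 = (0.2759·cos120.0°, 0.2759·sin120.0°, -0.0634) = (-0.1380, 0.2390, -0.0634)
O3 = (0.1913·cos240.0°, 0.1913·sin240.0°, -0.1410) = (-0.0957, -0.1657, -0.1410)
eliminate P² terms by subtracting sphere 1 from 2 and 3
linear system: -0.7280x+0.4780y = 0.0140−0.1190z; -0.6434x+-0.3314y = -0.0097−-0.0362z
det = 0.5487;  x = 0.0000+0.0403z,  y = 0.0293+-0.1875z
quadratic in z: (1.0368)z²+(0.2165)z+(-0.0114)=0, √Δ=0.3066 → z ∈ {-0.2523, 0.0435}; z = -0.2523 (taking z<0)
x = -0.0101, y = 0.0766

(-0.0101, 0.0766, -0.2523)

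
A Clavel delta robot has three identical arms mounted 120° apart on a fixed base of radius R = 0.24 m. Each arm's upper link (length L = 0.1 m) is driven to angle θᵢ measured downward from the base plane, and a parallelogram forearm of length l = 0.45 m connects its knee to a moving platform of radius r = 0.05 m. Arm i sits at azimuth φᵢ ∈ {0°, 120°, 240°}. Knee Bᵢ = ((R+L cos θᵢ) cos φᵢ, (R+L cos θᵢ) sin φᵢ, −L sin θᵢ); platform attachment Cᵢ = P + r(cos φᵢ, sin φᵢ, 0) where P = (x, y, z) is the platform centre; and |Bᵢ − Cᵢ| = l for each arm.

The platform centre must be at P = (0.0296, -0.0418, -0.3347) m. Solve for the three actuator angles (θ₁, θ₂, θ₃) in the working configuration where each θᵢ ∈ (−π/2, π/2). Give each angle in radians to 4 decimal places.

θ₁ = -0.3483, θ₂ = 0.3494, θ₃ = -0.2616

arm 1 (φ=0.0°): x'=0.0296, y'=-0.0418
  e−x'=0.1604;  (l²−L²−(e−x')²−y'²−z²)/2L = 0.2650
  θ1 = atan2(B,A) + arccos(C/0.3711) = -0.3483
arm 2 (φ=120.0°): x'=-0.0510, y'=-0.0047
  e−x'=0.2410;  (l²−L²−(e−x')²−y'²−z²)/2L = 0.1119
  √(A²+B²)=0.4124;  θ2 = -0.9467+1.2961 ≈ 0.3494
rotate P by −φ3: (0.0214, 0.0465, -0.3347)
  A cos θ + B sin θ = C:  0.1686·cos θ + -0.3347·sin θ = 0.2494
  √(A²+B²)=0.3748;  θ3 = -1.1042+0.8426 ≈ -0.2616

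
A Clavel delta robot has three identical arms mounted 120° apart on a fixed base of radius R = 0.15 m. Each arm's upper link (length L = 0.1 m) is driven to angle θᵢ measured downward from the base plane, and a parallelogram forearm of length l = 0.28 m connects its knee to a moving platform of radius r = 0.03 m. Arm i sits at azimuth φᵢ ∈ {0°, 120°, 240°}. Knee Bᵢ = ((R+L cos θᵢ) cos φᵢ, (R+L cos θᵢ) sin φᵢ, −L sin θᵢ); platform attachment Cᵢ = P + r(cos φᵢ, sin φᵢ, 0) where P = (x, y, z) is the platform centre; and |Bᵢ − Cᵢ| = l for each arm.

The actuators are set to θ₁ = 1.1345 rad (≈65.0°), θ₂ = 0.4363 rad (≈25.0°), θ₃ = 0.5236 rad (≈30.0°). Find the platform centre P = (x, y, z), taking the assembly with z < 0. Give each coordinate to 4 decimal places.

(-0.0636, 0.0065, -0.2560)

arm 1 at φ=0.0°: ρ1 = 0.1623;  O1 = (0.1623, 0.0000, -0.0906)
O2 = (0.2106·cos120.0°, 0.2106·sin120.0°, -0.0423) = (-0.1053, 0.1824, -0.0423)
O3 = (0.2066·cos240.0°, 0.2066·sin240.0°, -0.0500) = (-0.1033, -0.1789, -0.0500)
eliminate P² terms by subtracting sphere 1 from 2 and 3
plane₁₂: -0.5351x+0.3648y+0.0967z = 0.0116
det = 0.3853;  x = -0.0209+0.1668z,  y = 0.0012+-0.0205z
quadratic in z: (1.0282)z²+(0.1201)z+(-0.0367)=0, √Δ=0.4064 → z ∈ {-0.2560, 0.1392}; z = -0.2560 (taking z<0)
x = -0.0636, y = 0.0065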